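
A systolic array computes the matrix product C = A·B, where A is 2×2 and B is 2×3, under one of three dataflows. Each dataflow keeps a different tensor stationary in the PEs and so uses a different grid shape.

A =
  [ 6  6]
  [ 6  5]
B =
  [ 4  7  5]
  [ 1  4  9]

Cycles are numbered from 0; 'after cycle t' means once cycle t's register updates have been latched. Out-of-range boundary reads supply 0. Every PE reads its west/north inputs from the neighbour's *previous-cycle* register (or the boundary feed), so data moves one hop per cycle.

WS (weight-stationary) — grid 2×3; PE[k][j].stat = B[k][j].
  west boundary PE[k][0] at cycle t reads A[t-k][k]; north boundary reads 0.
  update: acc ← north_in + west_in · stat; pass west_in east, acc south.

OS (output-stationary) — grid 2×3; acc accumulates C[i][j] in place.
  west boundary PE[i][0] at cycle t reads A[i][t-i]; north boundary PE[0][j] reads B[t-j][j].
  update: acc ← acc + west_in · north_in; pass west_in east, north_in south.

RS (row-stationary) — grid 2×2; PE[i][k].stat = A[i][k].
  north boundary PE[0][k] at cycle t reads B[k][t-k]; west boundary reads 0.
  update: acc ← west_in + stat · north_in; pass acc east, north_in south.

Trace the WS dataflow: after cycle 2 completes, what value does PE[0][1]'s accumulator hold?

PE[0][1].acc = 42

Tracing WS — 2×3 array, target PE[0][1]:
  @0  [0,0]  acc 24  |  →6  ↓24
  @0  [0,1]  acc 0  |  →0  ↓0
  @1  [0,0]  acc 24  |  →6  ↓24
  @1  [0,1]  acc 42  |  →6  ↓42
  @2  [0,0]  acc 0  |  →0  ↓0
  @2  [0,1]  acc 42  |  →6  ↓42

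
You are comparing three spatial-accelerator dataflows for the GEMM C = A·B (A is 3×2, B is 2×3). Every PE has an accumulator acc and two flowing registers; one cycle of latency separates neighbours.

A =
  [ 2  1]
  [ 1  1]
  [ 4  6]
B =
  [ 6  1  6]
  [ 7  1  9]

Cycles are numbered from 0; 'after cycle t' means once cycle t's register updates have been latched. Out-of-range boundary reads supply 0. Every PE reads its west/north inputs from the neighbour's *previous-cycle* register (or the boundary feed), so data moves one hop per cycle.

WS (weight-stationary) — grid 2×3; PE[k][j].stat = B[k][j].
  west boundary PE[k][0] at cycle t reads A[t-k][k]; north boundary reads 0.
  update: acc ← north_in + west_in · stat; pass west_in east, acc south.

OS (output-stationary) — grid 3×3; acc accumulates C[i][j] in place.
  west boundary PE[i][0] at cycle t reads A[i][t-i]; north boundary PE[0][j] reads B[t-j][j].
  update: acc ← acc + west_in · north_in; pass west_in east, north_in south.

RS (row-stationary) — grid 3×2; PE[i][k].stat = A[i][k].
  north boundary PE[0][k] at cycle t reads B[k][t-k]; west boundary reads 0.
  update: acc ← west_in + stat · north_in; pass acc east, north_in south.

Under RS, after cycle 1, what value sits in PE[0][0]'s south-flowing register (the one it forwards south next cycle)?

Tracing RS — 3×2 array, target PE[0][0]:
  0: (0,0).acc=12  regs=<12,6>
  1: (0,0).acc=2  regs=<2,1>

register = 1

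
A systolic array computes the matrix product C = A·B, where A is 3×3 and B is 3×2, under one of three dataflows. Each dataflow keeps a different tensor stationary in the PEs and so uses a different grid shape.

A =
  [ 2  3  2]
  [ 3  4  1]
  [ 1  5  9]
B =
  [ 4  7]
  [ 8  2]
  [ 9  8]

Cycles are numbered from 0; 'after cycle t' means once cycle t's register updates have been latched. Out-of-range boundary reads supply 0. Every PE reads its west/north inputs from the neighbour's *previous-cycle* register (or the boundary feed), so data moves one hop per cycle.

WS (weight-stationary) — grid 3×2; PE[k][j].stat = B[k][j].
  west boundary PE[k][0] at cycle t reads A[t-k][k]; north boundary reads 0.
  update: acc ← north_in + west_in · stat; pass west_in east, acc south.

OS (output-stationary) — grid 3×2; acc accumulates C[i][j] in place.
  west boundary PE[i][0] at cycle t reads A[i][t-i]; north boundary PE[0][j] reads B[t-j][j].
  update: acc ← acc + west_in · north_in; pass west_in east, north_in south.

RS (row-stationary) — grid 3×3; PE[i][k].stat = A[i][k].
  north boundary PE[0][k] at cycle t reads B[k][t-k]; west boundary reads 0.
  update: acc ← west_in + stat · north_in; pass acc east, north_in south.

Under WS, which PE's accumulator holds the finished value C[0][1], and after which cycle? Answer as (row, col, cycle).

(row, col, cycle) = (2, 1, 3)

WS: C[0][1] accumulates in PE[2][1]:
  c0 r2c1: 0 / 0 / 0
  c1 r2c1: 0 / 0 / 0
  c2 r2c1: 0 / 0 / 0
  c3 r2c1: 36 / 2 / 36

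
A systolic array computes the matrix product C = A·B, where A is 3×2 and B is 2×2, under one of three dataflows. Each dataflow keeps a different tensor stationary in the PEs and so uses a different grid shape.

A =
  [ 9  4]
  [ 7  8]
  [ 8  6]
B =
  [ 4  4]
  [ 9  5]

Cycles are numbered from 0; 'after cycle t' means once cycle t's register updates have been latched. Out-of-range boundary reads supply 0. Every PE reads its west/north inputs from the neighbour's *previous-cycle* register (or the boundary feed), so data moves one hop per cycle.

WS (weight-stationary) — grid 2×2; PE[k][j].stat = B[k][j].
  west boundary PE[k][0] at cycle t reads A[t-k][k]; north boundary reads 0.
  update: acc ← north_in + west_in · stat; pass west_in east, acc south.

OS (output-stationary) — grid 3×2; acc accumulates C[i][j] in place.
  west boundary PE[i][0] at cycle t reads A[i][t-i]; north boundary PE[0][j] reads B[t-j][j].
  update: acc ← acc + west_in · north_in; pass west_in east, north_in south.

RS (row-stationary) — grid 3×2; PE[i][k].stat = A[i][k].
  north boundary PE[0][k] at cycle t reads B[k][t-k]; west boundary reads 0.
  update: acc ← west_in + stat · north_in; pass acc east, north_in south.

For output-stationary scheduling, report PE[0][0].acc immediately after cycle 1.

PE[0][0].acc = 72

OS (3×2). Following PE[0][0] plus its west/north inputs:
  after 0 — PE[0][0] acc=36, pass-E 9, pass-S 4
  after 1 — PE[0][0] acc=72, pass-E 4, pass-S 9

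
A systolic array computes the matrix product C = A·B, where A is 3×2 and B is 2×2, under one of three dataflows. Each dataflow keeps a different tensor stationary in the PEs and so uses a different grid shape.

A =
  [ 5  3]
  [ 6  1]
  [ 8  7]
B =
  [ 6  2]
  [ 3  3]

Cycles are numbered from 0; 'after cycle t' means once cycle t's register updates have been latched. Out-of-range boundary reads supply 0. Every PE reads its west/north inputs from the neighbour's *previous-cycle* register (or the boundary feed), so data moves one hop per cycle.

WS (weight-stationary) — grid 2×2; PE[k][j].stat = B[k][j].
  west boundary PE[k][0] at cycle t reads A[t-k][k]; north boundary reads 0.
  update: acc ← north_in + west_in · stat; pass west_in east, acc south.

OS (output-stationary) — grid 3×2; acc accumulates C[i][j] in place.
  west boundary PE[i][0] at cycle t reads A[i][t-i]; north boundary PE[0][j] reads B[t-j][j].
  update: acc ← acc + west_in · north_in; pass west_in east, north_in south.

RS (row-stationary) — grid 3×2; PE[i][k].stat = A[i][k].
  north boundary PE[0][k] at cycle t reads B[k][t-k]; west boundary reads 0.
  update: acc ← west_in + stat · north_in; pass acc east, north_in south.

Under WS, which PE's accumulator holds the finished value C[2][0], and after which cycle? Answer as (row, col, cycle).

Under WS, C[2][0] lands at PE[1][0]:
  cycle 0: PE[1][0] → acc 0, east 0, south 0
  cycle 1: PE[1][0] → acc 39, east 3, south 39
  cycle 2: PE[1][0] → acc 39, east 1, south 39
  cycle 3: PE[1][0] → acc 69, east 7, south 69

(row, col, cycle) = (1, 0, 3)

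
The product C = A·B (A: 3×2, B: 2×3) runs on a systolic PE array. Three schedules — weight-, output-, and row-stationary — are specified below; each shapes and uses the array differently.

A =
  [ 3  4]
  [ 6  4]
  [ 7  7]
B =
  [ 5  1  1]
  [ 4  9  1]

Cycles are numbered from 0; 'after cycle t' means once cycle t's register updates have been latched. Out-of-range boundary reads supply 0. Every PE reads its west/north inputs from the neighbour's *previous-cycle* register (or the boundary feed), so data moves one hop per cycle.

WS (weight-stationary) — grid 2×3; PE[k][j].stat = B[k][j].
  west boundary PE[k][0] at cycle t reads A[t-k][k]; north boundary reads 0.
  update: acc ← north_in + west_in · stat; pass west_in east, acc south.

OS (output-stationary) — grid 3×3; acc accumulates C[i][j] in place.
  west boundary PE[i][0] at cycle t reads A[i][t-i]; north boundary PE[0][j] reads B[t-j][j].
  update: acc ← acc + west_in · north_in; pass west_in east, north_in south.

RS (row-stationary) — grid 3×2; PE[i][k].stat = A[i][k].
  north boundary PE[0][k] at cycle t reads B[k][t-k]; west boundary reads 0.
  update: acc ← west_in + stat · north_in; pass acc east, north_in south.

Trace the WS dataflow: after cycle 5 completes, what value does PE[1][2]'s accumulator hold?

WS (2×3). Following PE[1][2] plus its west/north inputs:
  [0] (0,2) acc=0 (h:0 v:0)
  [0] (1,1) acc=0 (h:0 v:0)
  [0] (1,2) acc=0 (h:0 v:0)
  [1] (0,2) acc=0 (h:0 v:0)
  [1] (1,1) acc=0 (h:0 v:0)
  [1] (1,2) acc=0 (h:0 v:0)
  [2] (0,2) acc=3 (h:3 v:3)
  [2] (1,1) acc=39 (h:4 v:39)
  [2] (1,2) acc=0 (h:0 v:0)
  [3] (0,2) acc=6 (h:6 v:6)
  [3] (1,1) acc=42 (h:4 v:42)
  [3] (1,2) acc=7 (h:4 v:7)
  [4] (0,2) acc=7 (h:7 v:7)
  [4] (1,1) acc=70 (h:7 v:70)
  [4] (1,2) acc=10 (h:4 v:10)
  [5] (0,2) acc=0 (h:0 v:0)
  [5] (1,1) acc=0 (h:0 v:0)
  [5] (1,2) acc=14 (h:7 v:14)

PE[1][2].acc = 14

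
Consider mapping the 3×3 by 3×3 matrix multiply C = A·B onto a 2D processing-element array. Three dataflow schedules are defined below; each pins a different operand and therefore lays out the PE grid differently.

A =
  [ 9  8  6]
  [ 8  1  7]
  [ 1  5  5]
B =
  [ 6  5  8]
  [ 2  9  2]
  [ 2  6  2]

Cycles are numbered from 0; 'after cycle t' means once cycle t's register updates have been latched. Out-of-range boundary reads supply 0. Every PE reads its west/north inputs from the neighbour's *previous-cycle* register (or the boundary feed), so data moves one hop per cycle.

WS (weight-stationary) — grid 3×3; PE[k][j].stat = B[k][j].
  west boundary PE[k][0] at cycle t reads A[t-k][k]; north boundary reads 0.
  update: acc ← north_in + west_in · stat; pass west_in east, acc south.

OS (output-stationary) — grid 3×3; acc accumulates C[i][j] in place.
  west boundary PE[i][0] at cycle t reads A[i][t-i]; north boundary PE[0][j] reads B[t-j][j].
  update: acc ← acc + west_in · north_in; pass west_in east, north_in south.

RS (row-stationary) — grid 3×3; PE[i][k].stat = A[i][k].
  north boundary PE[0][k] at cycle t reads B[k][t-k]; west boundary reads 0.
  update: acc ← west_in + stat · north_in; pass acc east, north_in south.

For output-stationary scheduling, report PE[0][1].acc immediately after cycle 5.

OS (3×3). Following PE[0][1] plus its west/north inputs:
  0: (0,0).acc=54  regs=<9,6>
  0: (0,1).acc=0  regs=<0,0>
  1: (0,0).acc=70  regs=<8,2>
  1: (0,1).acc=45  regs=<9,5>
  2: (0,0).acc=82  regs=<6,2>
  2: (0,1).acc=117  regs=<8,9>
  3: (0,0).acc=82  regs=<0,0>
  3: (0,1).acc=153  regs=<6,6>
  4: (0,0).acc=82  regs=<0,0>
  4: (0,1).acc=153  regs=<0,0>
  5: (0,0).acc=82  regs=<0,0>
  5: (0,1).acc=153  regs=<0,0>

PE[0][1].acc = 153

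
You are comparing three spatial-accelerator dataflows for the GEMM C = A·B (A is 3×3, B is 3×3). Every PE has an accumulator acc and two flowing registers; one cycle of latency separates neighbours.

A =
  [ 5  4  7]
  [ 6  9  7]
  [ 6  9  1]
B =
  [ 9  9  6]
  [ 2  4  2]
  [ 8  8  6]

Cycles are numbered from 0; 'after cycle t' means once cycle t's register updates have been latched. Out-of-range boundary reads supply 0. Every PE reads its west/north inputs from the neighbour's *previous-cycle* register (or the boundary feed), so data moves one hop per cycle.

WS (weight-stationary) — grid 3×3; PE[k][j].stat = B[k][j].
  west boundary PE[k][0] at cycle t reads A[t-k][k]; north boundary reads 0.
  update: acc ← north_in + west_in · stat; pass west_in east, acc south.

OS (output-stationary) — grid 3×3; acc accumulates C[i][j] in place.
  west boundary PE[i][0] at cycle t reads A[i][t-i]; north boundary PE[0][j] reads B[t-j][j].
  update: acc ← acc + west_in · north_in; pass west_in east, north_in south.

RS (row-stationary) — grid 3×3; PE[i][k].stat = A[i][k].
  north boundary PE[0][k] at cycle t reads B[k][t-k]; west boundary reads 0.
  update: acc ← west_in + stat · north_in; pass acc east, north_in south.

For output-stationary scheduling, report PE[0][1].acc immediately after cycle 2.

Tracing OS — 3×3 array, target PE[0][1]:
  t=0 PE[0][0]: acc=45 h=5 v=9
  t=0 PE[0][1]: acc=0 h=0 v=0
  t=1 PE[0][0]: acc=53 h=4 v=2
  t=1 PE[0][1]: acc=45 h=5 v=9
  t=2 PE[0][0]: acc=109 h=7 v=8
  t=2 PE[0][1]: acc=61 h=4 v=4

PE[0][1].acc = 61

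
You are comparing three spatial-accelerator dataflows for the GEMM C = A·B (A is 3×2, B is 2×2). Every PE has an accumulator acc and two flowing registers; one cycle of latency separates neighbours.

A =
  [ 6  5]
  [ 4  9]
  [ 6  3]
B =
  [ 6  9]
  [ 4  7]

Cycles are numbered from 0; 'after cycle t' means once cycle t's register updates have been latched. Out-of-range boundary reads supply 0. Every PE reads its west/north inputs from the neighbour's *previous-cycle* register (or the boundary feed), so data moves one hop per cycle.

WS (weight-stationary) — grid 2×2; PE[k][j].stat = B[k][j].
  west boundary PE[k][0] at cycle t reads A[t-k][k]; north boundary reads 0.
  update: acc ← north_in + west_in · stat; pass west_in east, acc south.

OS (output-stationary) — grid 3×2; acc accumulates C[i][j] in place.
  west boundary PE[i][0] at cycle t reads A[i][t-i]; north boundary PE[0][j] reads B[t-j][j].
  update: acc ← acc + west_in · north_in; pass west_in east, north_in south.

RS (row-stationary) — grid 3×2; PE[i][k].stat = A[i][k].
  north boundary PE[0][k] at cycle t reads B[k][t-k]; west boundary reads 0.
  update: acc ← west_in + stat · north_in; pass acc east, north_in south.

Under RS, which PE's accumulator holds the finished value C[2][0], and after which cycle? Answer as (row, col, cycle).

(row, col, cycle) = (2, 1, 3)

RS: C[2][0] accumulates in PE[2][1]:
  cycle 0: PE[2][1] → acc 0, east 0, south 0
  cycle 1: PE[2][1] → acc 0, east 0, south 0
  cycle 2: PE[2][1] → acc 0, east 0, south 0
  cycle 3: PE[2][1] → acc 48, east 48, south 4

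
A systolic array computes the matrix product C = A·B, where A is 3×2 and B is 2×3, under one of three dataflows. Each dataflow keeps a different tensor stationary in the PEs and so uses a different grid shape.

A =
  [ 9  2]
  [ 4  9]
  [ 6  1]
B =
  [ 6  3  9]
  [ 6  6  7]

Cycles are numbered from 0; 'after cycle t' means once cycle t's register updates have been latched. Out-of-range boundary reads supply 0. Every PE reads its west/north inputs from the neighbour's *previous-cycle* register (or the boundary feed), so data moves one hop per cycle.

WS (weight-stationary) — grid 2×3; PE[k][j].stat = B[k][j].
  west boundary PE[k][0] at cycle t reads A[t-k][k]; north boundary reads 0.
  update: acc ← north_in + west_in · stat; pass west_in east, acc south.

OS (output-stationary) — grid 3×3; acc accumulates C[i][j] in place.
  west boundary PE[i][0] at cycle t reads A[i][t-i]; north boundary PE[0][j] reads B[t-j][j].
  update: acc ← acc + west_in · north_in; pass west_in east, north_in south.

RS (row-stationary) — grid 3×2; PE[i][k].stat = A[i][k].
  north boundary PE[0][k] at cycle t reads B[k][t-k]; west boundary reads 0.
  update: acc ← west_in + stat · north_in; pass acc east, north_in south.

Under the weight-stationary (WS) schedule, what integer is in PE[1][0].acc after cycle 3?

WS (2×3). Following PE[1][0] plus its west/north inputs:
  step 0 · PE0,0: acc=54; fwd→9 fwd↓54
  step 0 · PE1,0: acc=0; fwd→0 fwd↓0
  step 1 · PE0,0: acc=24; fwd→4 fwd↓24
  step 1 · PE1,0: acc=66; fwd→2 fwd↓66
  step 2 · PE0,0: acc=36; fwd→6 fwd↓36
  step 2 · PE1,0: acc=78; fwd→9 fwd↓78
  step 3 · PE0,0: acc=0; fwd→0 fwd↓0
  step 3 · PE1,0: acc=42; fwd→1 fwd↓42

PE[1][0].acc = 42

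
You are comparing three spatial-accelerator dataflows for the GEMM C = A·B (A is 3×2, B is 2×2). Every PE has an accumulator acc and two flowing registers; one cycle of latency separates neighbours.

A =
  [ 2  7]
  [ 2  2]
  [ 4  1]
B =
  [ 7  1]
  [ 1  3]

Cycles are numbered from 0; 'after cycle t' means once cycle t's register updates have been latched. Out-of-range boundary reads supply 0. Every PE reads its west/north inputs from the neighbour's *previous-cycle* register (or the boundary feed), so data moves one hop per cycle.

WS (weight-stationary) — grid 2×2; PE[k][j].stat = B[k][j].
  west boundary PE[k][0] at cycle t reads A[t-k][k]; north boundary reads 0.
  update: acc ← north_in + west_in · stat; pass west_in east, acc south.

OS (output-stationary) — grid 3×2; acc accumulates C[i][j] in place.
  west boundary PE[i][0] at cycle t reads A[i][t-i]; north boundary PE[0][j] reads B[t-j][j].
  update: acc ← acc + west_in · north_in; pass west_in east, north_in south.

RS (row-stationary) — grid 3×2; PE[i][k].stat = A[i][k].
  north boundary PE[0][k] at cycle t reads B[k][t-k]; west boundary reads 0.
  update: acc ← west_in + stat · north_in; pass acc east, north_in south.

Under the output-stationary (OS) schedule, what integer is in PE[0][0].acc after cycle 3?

OS on a 3×2 grid — tracing PE[0][0] and its feeders:
  [0] (0,0) acc=14 (h:2 v:7)
  [1] (0,0) acc=21 (h:7 v:1)
  [2] (0,0) acc=21 (h:0 v:0)
  [3] (0,0) acc=21 (h:0 v:0)

PE[0][0].acc = 21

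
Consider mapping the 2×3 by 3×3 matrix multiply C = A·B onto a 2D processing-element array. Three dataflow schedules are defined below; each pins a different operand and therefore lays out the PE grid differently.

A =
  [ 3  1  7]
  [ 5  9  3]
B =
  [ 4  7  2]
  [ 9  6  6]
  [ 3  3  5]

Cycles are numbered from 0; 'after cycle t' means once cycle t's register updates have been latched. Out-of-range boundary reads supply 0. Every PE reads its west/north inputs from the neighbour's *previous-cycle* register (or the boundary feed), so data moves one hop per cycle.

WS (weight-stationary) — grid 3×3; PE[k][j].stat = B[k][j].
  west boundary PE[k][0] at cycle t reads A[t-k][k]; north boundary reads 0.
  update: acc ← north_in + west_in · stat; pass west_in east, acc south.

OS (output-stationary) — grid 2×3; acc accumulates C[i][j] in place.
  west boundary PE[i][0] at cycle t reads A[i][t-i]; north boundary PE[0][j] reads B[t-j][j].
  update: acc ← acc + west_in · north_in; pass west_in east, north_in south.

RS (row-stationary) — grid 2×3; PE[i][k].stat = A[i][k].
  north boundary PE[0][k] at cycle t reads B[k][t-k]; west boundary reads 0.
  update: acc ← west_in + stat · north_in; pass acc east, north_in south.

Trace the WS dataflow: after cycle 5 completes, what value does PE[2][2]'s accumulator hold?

WS (3×3). Following PE[2][2] plus its west/north inputs:
  step 0 · PE1,2: acc=0; fwd→0 fwd↓0
  step 0 · PE2,1: acc=0; fwd→0 fwd↓0
  step 0 · PE2,2: acc=0; fwd→0 fwd↓0
  step 1 · PE1,2: acc=0; fwd→0 fwd↓0
  step 1 · PE2,1: acc=0; fwd→0 fwd↓0
  step 1 · PE2,2: acc=0; fwd→0 fwd↓0
  step 2 · PE1,2: acc=0; fwd→0 fwd↓0
  step 2 · PE2,1: acc=0; fwd→0 fwd↓0
  step 2 · PE2,2: acc=0; fwd→0 fwd↓0
  step 3 · PE1,2: acc=12; fwd→1 fwd↓12
  step 3 · PE2,1: acc=48; fwd→7 fwd↓48
  step 3 · PE2,2: acc=0; fwd→0 fwd↓0
  step 4 · PE1,2: acc=64; fwd→9 fwd↓64
  step 4 · PE2,1: acc=98; fwd→3 fwd↓98
  step 4 · PE2,2: acc=47; fwd→7 fwd↓47
  step 5 · PE1,2: acc=0; fwd→0 fwd↓0
  step 5 · PE2,1: acc=0; fwd→0 fwd↓0
  step 5 · PE2,2: acc=79; fwd→3 fwd↓79

PE[2][2].acc = 79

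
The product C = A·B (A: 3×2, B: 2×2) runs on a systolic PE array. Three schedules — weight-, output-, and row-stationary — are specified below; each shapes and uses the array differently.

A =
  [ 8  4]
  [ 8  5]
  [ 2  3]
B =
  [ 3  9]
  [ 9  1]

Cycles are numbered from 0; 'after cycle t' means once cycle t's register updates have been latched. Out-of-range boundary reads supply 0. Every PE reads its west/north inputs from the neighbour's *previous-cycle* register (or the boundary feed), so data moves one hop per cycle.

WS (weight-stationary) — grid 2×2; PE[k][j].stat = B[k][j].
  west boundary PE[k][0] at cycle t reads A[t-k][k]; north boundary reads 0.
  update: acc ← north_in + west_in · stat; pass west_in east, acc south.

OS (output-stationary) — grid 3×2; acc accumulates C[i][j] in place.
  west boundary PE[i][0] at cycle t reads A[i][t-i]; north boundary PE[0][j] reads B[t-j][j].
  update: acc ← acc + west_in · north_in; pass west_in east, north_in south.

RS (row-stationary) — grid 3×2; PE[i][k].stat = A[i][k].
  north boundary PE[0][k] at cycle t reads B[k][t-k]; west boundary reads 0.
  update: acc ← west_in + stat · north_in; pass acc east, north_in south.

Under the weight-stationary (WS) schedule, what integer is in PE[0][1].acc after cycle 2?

WS 2×2: PE[0][1] cycle-by-cycle (with neighbour feeds):
  c0 r0c0: 24 / 8 / 24
  c0 r0c1: 0 / 0 / 0
  c1 r0c0: 24 / 8 / 24
  c1 r0c1: 72 / 8 / 72
  c2 r0c0: 6 / 2 / 6
  c2 r0c1: 72 / 8 / 72

PE[0][1].acc = 72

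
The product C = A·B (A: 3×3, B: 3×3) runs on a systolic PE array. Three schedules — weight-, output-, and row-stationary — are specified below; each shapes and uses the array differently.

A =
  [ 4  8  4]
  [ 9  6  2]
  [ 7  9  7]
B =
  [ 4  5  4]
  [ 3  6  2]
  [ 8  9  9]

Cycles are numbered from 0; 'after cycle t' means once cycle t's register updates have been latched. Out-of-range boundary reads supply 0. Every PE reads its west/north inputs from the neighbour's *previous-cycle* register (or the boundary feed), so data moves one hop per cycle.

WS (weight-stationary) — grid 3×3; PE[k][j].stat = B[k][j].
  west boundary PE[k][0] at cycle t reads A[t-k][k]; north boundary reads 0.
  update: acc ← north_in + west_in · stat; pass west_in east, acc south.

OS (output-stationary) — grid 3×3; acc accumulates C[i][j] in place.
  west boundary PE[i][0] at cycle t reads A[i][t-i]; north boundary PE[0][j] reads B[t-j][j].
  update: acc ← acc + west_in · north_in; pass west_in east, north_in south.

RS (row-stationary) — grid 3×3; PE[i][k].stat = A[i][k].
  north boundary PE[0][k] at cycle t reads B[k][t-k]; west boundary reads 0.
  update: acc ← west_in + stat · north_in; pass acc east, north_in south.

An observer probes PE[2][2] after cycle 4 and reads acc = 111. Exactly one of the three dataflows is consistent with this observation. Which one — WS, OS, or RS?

WS [3×3] PE[2][2] across cycles:
  0: (2,2).acc=0  regs=<0,0>
  1: (2,2).acc=0  regs=<0,0>
  2: (2,2).acc=0  regs=<0,0>
  3: (2,2).acc=0  regs=<0,0>
  4: (2,2).acc=68  regs=<4,68>
OS [3×3] PE[2][2] across cycles:
  0: (2,2).acc=0  regs=<0,0>
  1: (2,2).acc=0  regs=<0,0>
  2: (2,2).acc=0  regs=<0,0>
  3: (2,2).acc=0  regs=<0,0>
  4: (2,2).acc=28  regs=<7,4>
RS [3×3] PE[2][2] across cycles:
  0: (2,2).acc=0  regs=<0,0>
  1: (2,2).acc=0  regs=<0,0>
  2: (2,2).acc=0  regs=<0,0>
  3: (2,2).acc=0  regs=<0,0>
  4: (2,2).acc=111  regs=<111,8>

dataflow = RS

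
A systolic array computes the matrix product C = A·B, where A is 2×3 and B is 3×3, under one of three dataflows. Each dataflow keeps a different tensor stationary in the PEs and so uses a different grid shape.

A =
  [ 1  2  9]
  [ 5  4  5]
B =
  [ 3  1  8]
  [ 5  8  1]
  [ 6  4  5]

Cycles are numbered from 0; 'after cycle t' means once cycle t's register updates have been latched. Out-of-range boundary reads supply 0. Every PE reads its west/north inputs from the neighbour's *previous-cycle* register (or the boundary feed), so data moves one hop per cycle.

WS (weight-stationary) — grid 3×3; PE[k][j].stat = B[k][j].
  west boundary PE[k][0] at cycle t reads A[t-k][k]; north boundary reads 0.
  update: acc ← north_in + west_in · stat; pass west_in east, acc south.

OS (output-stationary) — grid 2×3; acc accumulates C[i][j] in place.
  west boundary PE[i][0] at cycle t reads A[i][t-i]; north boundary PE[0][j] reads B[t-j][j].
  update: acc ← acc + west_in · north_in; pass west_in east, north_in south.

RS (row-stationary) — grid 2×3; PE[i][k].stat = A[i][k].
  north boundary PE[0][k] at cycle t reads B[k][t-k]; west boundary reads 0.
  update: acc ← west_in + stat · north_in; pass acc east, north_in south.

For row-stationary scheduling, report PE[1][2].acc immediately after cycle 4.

RS on a 2×3 grid — tracing PE[1][2] and its feeders:
  [0] (0,2) acc=0 (h:0 v:0)
  [0] (1,1) acc=0 (h:0 v:0)
  [0] (1,2) acc=0 (h:0 v:0)
  [1] (0,2) acc=0 (h:0 v:0)
  [1] (1,1) acc=0 (h:0 v:0)
  [1] (1,2) acc=0 (h:0 v:0)
  [2] (0,2) acc=67 (h:67 v:6)
  [2] (1,1) acc=35 (h:35 v:5)
  [2] (1,2) acc=0 (h:0 v:0)
  [3] (0,2) acc=53 (h:53 v:4)
  [3] (1,1) acc=37 (h:37 v:8)
  [3] (1,2) acc=65 (h:65 v:6)
  [4] (0,2) acc=55 (h:55 v:5)
  [4] (1,1) acc=44 (h:44 v:1)
  [4] (1,2) acc=57 (h:57 v:4)

PE[1][2].acc = 57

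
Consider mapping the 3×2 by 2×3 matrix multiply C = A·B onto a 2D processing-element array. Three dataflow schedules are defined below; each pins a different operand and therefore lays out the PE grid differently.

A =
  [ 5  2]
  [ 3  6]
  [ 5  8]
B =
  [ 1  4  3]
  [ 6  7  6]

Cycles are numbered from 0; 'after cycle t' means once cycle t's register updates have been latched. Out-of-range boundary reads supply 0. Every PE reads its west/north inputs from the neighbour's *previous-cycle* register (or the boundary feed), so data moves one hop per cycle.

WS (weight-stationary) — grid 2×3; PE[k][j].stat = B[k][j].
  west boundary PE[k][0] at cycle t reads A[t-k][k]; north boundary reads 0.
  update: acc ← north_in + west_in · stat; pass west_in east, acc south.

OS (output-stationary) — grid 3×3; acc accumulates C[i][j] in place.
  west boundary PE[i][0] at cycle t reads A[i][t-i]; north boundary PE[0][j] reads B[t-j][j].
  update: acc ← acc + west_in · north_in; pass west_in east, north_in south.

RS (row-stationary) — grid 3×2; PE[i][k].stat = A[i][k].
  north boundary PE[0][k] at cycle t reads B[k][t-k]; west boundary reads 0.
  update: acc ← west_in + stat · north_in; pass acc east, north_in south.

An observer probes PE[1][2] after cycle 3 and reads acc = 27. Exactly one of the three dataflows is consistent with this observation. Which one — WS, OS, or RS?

dataflow = WS

WS [2×3] PE[1][2] across cycles:
  [0] (1,2) acc=0 (h:0 v:0)
  [1] (1,2) acc=0 (h:0 v:0)
  [2] (1,2) acc=0 (h:0 v:0)
  [3] (1,2) acc=27 (h:2 v:27)
OS [3×3] PE[1][2] across cycles:
  [0] (1,2) acc=0 (h:0 v:0)
  [1] (1,2) acc=0 (h:0 v:0)
  [2] (1,2) acc=0 (h:0 v:0)
  [3] (1,2) acc=9 (h:3 v:3)
— RS: 3×2 array has no PE[1][2].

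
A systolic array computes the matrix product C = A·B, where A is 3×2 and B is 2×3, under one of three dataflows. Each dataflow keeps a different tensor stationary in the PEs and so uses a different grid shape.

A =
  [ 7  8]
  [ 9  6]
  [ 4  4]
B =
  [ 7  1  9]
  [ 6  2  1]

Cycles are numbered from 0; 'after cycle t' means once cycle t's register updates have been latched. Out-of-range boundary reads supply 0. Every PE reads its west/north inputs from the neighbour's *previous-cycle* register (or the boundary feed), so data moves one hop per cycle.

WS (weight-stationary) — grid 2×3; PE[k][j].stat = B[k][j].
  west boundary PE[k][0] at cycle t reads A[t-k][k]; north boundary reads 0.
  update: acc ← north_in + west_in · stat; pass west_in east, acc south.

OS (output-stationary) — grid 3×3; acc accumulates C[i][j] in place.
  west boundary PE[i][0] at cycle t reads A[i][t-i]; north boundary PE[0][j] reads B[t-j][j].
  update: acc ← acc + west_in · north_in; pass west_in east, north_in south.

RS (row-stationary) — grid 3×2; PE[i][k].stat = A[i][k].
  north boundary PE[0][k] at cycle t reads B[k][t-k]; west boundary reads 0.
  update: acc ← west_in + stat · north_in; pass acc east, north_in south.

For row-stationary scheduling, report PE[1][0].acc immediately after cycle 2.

RS (3×2). Following PE[1][0] plus its west/north inputs:
  0: (0,0).acc=49  regs=<49,7>
  0: (1,0).acc=0  regs=<0,0>
  1: (0,0).acc=7  regs=<7,1>
  1: (1,0).acc=63  regs=<63,7>
  2: (0,0).acc=63  regs=<63,9>
  2: (1,0).acc=9  regs=<9,1>

PE[1][0].acc = 9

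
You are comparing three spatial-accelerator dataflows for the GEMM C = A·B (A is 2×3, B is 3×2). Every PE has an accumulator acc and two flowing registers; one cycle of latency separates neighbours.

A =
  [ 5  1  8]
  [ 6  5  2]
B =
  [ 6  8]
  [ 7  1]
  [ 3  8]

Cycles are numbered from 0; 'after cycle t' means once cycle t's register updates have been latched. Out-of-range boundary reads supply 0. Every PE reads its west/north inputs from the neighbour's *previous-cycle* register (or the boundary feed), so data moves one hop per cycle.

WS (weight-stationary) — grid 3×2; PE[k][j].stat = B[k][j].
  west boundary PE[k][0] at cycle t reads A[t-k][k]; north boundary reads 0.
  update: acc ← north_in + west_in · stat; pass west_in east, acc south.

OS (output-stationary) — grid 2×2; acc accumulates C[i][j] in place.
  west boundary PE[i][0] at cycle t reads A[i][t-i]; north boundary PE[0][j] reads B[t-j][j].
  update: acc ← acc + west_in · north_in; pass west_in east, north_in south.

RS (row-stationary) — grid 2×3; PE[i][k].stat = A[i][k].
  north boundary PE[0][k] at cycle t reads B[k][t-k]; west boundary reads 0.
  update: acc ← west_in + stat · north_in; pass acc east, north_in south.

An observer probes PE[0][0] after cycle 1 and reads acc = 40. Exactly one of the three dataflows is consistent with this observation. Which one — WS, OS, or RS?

dataflow = RS

— WS: 3×2; PE[0][0] trace:
  [0] (0,0) acc=30 (h:5 v:30)
  [1] (0,0) acc=36 (h:6 v:36)
— OS: 2×2; PE[0][0] trace:
  [0] (0,0) acc=30 (h:5 v:6)
  [1] (0,0) acc=37 (h:1 v:7)
— RS: 2×3; PE[0][0] trace:
  [0] (0,0) acc=30 (h:30 v:6)
  [1] (0,0) acc=40 (h:40 v:8)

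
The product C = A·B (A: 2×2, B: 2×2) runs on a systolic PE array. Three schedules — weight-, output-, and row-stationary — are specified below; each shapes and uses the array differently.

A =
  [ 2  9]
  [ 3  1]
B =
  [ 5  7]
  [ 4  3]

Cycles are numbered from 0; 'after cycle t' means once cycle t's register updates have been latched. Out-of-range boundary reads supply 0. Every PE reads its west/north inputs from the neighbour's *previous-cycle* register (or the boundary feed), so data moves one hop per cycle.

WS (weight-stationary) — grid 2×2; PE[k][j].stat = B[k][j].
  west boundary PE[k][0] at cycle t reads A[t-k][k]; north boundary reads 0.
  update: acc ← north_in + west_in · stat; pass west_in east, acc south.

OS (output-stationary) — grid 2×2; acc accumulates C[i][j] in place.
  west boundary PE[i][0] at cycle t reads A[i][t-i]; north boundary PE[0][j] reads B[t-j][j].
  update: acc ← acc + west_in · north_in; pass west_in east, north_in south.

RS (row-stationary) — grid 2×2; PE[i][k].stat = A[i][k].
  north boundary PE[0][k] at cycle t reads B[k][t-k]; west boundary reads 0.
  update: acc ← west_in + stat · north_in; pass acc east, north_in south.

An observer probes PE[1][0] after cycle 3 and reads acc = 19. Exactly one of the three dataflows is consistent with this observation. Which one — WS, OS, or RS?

dataflow = OS

WS [2×2] PE[1][0] across cycles:
  0: (1,0).acc=0  regs=<0,0>
  1: (1,0).acc=46  regs=<9,46>
  2: (1,0).acc=19  regs=<1,19>
  3: (1,0).acc=0  regs=<0,0>
OS [2×2] PE[1][0] across cycles:
  0: (1,0).acc=0  regs=<0,0>
  1: (1,0).acc=15  regs=<3,5>
  2: (1,0).acc=19  regs=<1,4>
  3: (1,0).acc=19  regs=<0,0>
RS [2×2] PE[1][0] across cycles:
  0: (1,0).acc=0  regs=<0,0>
  1: (1,0).acc=15  regs=<15,5>
  2: (1,0).acc=21  regs=<21,7>
  3: (1,0).acc=0  regs=<0,0>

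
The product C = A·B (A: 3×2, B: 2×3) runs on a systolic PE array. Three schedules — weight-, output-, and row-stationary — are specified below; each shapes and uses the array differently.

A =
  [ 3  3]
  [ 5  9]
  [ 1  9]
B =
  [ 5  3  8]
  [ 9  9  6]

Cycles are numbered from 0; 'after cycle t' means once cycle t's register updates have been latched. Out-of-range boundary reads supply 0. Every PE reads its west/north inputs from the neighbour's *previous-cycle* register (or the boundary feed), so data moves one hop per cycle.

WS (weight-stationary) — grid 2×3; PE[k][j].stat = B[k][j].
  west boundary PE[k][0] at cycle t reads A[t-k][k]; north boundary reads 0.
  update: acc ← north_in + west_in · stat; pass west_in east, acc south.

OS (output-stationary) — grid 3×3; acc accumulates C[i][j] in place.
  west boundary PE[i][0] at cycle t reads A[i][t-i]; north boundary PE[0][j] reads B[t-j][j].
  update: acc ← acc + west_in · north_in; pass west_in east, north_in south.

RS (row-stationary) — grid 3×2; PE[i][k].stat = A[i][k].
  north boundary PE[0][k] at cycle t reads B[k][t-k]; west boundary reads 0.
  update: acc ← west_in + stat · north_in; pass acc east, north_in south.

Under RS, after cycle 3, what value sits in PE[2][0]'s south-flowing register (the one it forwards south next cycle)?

register = 3

RS 3×2: PE[2][0] cycle-by-cycle (with neighbour feeds):
  after 0 — PE[1][0] acc=0, pass-E 0, pass-S 0
  after 0 — PE[2][0] acc=0, pass-E 0, pass-S 0
  after 1 — PE[1][0] acc=25, pass-E 25, pass-S 5
  after 1 — PE[2][0] acc=0, pass-E 0, pass-S 0
  after 2 — PE[1][0] acc=15, pass-E 15, pass-S 3
  after 2 — PE[2][0] acc=5, pass-E 5, pass-S 5
  after 3 — PE[1][0] acc=40, pass-E 40, pass-S 8
  after 3 — PE[2][0] acc=3, pass-E 3, pass-S 3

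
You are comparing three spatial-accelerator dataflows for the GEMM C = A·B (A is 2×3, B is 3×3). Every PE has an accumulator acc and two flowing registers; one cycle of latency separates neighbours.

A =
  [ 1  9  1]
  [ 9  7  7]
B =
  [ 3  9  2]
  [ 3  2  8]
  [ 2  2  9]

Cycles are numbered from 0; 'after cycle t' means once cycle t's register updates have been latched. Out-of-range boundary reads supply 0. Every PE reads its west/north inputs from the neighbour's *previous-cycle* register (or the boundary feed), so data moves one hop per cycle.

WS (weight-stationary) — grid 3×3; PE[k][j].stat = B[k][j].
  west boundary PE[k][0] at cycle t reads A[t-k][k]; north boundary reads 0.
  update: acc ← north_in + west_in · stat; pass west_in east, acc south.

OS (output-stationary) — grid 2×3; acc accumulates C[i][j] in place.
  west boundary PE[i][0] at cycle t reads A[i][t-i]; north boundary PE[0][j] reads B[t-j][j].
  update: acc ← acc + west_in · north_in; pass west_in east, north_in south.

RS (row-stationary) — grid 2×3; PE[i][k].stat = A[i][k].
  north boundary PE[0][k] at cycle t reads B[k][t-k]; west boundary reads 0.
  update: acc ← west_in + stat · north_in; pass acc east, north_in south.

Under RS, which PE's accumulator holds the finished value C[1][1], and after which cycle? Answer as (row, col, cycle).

(row, col, cycle) = (1, 2, 4)

Under RS, C[1][1] lands at PE[1][2]:
  t=0 PE[1][2]: acc=0 h=0 v=0
  t=1 PE[1][2]: acc=0 h=0 v=0
  t=2 PE[1][2]: acc=0 h=0 v=0
  t=3 PE[1][2]: acc=62 h=62 v=2
  t=4 PE[1][2]: acc=109 h=109 v=2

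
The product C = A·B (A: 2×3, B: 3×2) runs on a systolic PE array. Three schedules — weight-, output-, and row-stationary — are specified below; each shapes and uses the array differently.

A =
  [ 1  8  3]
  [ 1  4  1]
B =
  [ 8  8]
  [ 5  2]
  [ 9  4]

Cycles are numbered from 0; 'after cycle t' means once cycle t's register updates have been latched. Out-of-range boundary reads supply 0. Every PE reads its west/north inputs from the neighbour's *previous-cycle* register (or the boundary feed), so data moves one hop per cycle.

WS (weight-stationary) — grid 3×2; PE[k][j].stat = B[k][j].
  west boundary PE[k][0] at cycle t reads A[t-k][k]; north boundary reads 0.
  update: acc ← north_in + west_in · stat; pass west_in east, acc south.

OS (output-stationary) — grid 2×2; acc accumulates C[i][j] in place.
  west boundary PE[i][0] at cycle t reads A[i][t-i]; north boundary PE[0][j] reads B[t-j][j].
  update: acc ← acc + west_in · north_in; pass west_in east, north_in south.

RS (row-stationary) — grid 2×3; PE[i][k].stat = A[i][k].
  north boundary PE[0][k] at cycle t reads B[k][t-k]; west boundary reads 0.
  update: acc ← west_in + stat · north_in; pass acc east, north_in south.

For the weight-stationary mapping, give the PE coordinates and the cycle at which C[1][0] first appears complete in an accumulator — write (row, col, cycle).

(row, col, cycle) = (2, 0, 3)

Under WS, C[1][0] lands at PE[2][0]:
  step 0 · PE2,0: acc=0; fwd→0 fwd↓0
  step 1 · PE2,0: acc=0; fwd→0 fwd↓0
  step 2 · PE2,0: acc=75; fwd→3 fwd↓75
  step 3 · PE2,0: acc=37; fwd→1 fwd↓37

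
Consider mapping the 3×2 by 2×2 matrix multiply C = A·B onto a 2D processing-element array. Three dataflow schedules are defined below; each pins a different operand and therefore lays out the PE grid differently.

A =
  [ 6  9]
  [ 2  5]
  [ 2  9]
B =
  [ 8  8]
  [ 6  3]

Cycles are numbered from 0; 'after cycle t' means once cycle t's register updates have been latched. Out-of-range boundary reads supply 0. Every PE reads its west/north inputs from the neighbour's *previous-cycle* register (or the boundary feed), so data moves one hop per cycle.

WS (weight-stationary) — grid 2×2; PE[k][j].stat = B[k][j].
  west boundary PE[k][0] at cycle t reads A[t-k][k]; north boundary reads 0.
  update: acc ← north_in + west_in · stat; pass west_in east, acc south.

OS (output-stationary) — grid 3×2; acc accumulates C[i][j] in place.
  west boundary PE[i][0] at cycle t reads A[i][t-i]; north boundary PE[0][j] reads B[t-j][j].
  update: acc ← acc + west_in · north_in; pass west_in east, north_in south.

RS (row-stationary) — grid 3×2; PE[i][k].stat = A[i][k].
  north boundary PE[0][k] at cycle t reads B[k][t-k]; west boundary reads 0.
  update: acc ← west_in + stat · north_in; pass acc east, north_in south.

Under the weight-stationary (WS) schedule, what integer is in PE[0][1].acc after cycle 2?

PE[0][1].acc = 16

Tracing WS — 2×2 array, target PE[0][1]:
  step 0 · PE0,0: acc=48; fwd→6 fwd↓48
  step 0 · PE0,1: acc=0; fwd→0 fwd↓0
  step 1 · PE0,0: acc=16; fwd→2 fwd↓16
  step 1 · PE0,1: acc=48; fwd→6 fwd↓48
  step 2 · PE0,0: acc=16; fwd→2 fwd↓16
  step 2 · PE0,1: acc=16; fwd→2 fwd↓16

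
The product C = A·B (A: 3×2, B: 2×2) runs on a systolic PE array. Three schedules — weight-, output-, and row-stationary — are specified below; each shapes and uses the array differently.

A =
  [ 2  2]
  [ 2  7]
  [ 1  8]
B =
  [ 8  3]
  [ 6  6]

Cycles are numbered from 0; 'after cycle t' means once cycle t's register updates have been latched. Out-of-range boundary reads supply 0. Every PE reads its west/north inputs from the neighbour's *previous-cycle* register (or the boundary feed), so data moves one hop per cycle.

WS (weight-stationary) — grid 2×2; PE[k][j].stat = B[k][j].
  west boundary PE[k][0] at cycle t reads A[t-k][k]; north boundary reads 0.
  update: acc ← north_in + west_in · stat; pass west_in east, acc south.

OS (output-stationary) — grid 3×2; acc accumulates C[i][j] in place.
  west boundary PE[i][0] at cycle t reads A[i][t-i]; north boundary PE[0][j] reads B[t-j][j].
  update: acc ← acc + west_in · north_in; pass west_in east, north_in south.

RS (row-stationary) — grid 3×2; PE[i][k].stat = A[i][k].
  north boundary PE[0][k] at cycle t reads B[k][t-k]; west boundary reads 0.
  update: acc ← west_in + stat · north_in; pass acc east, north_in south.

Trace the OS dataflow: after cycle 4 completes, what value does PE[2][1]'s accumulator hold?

OS 3×2: PE[2][1] cycle-by-cycle (with neighbour feeds):
  0: (1,1).acc=0  regs=<0,0>
  0: (2,0).acc=0  regs=<0,0>
  0: (2,1).acc=0  regs=<0,0>
  1: (1,1).acc=0  regs=<0,0>
  1: (2,0).acc=0  regs=<0,0>
  1: (2,1).acc=0  regs=<0,0>
  2: (1,1).acc=6  regs=<2,3>
  2: (2,0).acc=8  regs=<1,8>
  2: (2,1).acc=0  regs=<0,0>
  3: (1,1).acc=48  regs=<7,6>
  3: (2,0).acc=56  regs=<8,6>
  3: (2,1).acc=3  regs=<1,3>
  4: (1,1).acc=48  regs=<0,0>
  4: (2,0).acc=56  regs=<0,0>
  4: (2,1).acc=51  regs=<8,6>

PE[2][1].acc = 51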